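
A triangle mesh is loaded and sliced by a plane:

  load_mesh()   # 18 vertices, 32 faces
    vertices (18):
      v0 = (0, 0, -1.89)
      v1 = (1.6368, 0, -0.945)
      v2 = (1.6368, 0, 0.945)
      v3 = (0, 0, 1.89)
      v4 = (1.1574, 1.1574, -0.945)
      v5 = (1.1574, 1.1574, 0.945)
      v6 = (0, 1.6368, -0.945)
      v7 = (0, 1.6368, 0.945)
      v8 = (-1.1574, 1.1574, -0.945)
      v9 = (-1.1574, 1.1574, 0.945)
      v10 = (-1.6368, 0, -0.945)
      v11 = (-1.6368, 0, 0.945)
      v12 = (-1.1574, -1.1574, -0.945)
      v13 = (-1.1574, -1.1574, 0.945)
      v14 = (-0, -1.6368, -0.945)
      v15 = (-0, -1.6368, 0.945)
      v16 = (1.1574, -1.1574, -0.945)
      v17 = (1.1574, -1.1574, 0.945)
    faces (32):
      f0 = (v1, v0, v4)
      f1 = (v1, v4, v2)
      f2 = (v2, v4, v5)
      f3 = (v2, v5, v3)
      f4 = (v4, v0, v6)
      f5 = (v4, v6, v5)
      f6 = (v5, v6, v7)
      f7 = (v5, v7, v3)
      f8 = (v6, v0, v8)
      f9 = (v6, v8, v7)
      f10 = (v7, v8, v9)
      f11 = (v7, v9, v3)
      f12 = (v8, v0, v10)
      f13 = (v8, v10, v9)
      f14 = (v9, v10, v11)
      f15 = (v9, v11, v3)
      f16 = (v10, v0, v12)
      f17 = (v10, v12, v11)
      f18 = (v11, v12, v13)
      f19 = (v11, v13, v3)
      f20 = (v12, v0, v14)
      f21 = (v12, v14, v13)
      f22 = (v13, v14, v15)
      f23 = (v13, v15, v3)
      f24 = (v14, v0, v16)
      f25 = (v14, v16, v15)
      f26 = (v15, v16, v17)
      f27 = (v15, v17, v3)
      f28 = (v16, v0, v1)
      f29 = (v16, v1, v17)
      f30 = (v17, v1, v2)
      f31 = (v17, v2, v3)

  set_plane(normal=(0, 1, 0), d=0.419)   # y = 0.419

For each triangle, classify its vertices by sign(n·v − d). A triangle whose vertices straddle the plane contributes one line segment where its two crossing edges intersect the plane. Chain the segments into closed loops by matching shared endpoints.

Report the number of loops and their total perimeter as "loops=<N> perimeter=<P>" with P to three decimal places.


loops=1 perimeter=10.326

Straddling triangles (12 of 32):
  (v1,v0,v4) [--+] → (0.419, 0.419, -1.54789)–(1.46325, 0.419, -0.945)  len=1.2058
  (v1,v4,v2) [-+-] → (1.46325, 0.419, -0.945)–(1.46325, 0.419, 0.260785)  len=1.2058
  (v2,v4,v5) [-++] → (1.46325, 0.419, 0.260785)–(1.46325, 0.419, 0.945)  len=0.6842
  (v2,v5,v3) [-+-] → (1.46325, 0.419, 0.945)–(0.419, 0.419, 1.54789)  len=1.2058
  (v4,v0,v6) [+-+] → (0.419, 0.419, -1.54789)–(0, 0.419, -1.64809)  len=0.4308
  (v5,v7,v3) [++-] → (0, 0.419, 1.64809)–(0.419, 0.419, 1.54789)  len=0.4308
  (v6,v0,v8) [+-+] → (0, 0.419, -1.64809)–(-0.419, 0.419, -1.54789)  len=0.4308
  (v7,v9,v3) [++-] → (-0.419, 0.419, 1.54789)–(0, 0.419, 1.64809)  len=0.4308
  (v8,v0,v10) [+--] → (-0.419, 0.419, -1.54789)–(-1.46325, 0.419, -0.945)  len=1.2058
  (v8,v10,v9) [+-+] → (-1.46325, 0.419, -0.945)–(-1.46325, 0.419, -0.260785)  len=0.6842
  (v9,v10,v11) [+--] → (-1.46325, 0.419, -0.260785)–(-1.46325, 0.419, 0.945)  len=1.2058
  (v9,v11,v3) [+--] → (-1.46325, 0.419, 0.945)–(-0.419, 0.419, 1.54789)  len=1.2058

Chained into 1 loop(s):
  loop 1: 12 segments, perimeter = 10.3264
Total perimeter = 10.326


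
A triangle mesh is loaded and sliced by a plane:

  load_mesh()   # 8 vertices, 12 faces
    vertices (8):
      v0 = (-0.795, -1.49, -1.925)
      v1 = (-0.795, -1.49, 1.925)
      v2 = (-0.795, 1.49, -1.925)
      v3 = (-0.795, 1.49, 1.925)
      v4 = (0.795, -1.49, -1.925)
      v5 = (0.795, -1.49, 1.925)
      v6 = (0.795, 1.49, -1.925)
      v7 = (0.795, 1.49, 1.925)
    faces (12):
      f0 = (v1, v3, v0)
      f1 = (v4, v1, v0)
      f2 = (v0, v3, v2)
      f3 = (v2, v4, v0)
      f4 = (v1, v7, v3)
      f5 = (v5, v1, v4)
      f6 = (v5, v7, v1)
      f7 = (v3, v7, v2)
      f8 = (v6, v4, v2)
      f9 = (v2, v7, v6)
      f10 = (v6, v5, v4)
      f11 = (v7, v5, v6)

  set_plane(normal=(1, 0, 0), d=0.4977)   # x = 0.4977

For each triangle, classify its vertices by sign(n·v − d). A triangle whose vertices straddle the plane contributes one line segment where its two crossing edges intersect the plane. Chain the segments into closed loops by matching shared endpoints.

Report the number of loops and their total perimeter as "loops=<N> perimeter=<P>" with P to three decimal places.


Straddling triangles (8 of 12):
  (v4,v1,v0) [+--] → (0.4977, -1.49, -1.20512)–(0.4977, -1.49, -1.925)  len=0.7199
  (v2,v4,v0) [-+-] → (0.4977, -0.932796, -1.925)–(0.4977, -1.49, -1.925)  len=0.5572
  (v1,v7,v3) [-+-] → (0.4977, 0.932796, 1.925)–(0.4977, 1.49, 1.925)  len=0.5572
  (v5,v1,v4) [+-+] → (0.4977, -1.49, 1.925)–(0.4977, -1.49, -1.20512)  len=3.1301
  (v5,v7,v1) [++-] → (0.4977, 0.932796, 1.925)–(0.4977, -1.49, 1.925)  len=2.4228
  (v3,v7,v2) [-+-] → (0.4977, 1.49, 1.925)–(0.4977, 1.49, 1.20512)  len=0.7199
  (v6,v4,v2) [++-] → (0.4977, -0.932796, -1.925)–(0.4977, 1.49, -1.925)  len=2.4228
  (v2,v7,v6) [-++] → (0.4977, 1.49, 1.20512)–(0.4977, 1.49, -1.925)  len=3.1301

Chained into 1 loop(s):
  loop 1: 8 segments, perimeter = 13.6600
Total perimeter = 13.660

loops=1 perimeter=13.660


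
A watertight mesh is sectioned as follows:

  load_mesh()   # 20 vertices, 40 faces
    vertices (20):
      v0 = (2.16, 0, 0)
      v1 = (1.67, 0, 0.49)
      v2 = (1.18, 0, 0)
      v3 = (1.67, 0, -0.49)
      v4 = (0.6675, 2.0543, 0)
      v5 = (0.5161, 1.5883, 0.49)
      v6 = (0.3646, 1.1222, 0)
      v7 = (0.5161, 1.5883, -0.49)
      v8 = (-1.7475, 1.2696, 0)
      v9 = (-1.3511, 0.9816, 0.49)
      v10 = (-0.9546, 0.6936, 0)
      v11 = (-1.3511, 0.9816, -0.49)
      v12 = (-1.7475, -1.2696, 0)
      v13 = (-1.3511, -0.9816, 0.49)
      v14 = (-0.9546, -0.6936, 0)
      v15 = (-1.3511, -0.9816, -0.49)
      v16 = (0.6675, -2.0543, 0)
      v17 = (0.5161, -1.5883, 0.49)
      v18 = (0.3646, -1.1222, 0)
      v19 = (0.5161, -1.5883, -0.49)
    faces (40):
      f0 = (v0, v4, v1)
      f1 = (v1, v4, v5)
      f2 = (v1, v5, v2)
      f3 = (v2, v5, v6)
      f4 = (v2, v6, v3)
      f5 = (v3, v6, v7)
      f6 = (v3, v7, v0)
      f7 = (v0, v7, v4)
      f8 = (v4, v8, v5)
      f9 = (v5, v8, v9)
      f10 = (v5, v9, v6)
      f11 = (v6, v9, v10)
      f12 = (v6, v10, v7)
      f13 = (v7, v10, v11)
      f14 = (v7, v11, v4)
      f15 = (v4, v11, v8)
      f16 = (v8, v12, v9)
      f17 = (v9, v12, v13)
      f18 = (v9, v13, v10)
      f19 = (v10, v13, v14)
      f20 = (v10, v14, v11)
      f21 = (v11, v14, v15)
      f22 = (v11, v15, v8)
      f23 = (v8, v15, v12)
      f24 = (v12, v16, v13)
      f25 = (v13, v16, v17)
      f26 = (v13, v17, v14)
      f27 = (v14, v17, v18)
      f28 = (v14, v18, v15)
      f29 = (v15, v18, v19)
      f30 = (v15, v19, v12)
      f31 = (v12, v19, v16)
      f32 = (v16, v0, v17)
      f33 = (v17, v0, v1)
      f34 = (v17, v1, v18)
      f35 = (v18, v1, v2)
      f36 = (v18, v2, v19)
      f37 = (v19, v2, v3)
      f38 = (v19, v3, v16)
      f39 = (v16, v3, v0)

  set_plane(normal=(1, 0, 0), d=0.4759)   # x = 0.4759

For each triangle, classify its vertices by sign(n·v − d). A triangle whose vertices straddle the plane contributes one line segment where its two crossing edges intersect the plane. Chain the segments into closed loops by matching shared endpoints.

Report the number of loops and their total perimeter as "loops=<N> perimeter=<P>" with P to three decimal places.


loops=2 perimeter=5.706

Straddling triangles (20 of 40):
  (v2,v5,v6) [++-] → (0.4759, 1.46462, 0.35998)–(0.4759, 0.969023, 0)  len=0.6125
  (v2,v6,v3) [+-+] → (0.4759, 0.969023, 0)–(0.4759, 1.02652, -0.041778)  len=0.0711
  (v3,v6,v7) [+-+] → (0.4759, 1.02652, -0.041778)–(0.4759, 1.46462, -0.35998)  len=0.5415
  (v4,v8,v5) [+-+] → (0.4759, 1.99204, 0)–(0.4759, 1.58264, 0.481298)  len=0.6319
  (v5,v8,v9) [+--] → (0.4759, 1.58264, 0.481298)–(0.4759, 1.57524, 0.49)  len=0.0114
  (v5,v9,v6) [+--] → (0.4759, 1.57524, 0.49)–(0.4759, 1.46462, 0.35998)  len=0.1707
  (v6,v10,v7) [--+] → (0.4759, 1.56384, -0.476606)–(0.4759, 1.46462, -0.35998)  len=0.1531
  (v7,v10,v11) [+--] → (0.4759, 1.56384, -0.476606)–(0.4759, 1.57524, -0.49)  len=0.0176
  (v7,v11,v4) [+-+] → (0.4759, 1.57524, -0.49)–(0.4759, 1.95248, -0.0465095)  len=0.5822
  (v4,v11,v8) [+--] → (0.4759, 1.95248, -0.0465095)–(0.4759, 1.99204, 0)  len=0.0611
  (v12,v16,v13) [-+-] → (0.4759, -1.99204, 0)–(0.4759, -1.95248, 0.0465095)  len=0.0611
  (v13,v16,v17) [-++] → (0.4759, -1.95248, 0.0465095)–(0.4759, -1.57524, 0.49)  len=0.5822
  (v13,v17,v14) [-+-] → (0.4759, -1.57524, 0.49)–(0.4759, -1.56384, 0.476606)  len=0.0176
  (v14,v17,v18) [-+-] → (0.4759, -1.56384, 0.476606)–(0.4759, -1.46462, 0.35998)  len=0.1531
  (v15,v18,v19) [--+] → (0.4759, -1.46462, -0.35998)–(0.4759, -1.57524, -0.49)  len=0.1707
  (v15,v19,v12) [-+-] → (0.4759, -1.57524, -0.49)–(0.4759, -1.58264, -0.481298)  len=0.0114
  (v12,v19,v16) [-++] → (0.4759, -1.58264, -0.481298)–(0.4759, -1.99204, 0)  len=0.6319
  (v17,v1,v18) [++-] → (0.4759, -1.02652, 0.041778)–(0.4759, -1.46462, 0.35998)  len=0.5415
  (v18,v1,v2) [-++] → (0.4759, -1.02652, 0.041778)–(0.4759, -0.969023, 0)  len=0.0711
  (v18,v2,v19) [-++] → (0.4759, -0.969023, 0)–(0.4759, -1.46462, -0.35998)  len=0.6125

Chained into 2 loop(s):
  loop 1: 10 segments, perimeter = 2.8531
  loop 2: 10 segments, perimeter = 2.8531
Total perimeter = 5.706


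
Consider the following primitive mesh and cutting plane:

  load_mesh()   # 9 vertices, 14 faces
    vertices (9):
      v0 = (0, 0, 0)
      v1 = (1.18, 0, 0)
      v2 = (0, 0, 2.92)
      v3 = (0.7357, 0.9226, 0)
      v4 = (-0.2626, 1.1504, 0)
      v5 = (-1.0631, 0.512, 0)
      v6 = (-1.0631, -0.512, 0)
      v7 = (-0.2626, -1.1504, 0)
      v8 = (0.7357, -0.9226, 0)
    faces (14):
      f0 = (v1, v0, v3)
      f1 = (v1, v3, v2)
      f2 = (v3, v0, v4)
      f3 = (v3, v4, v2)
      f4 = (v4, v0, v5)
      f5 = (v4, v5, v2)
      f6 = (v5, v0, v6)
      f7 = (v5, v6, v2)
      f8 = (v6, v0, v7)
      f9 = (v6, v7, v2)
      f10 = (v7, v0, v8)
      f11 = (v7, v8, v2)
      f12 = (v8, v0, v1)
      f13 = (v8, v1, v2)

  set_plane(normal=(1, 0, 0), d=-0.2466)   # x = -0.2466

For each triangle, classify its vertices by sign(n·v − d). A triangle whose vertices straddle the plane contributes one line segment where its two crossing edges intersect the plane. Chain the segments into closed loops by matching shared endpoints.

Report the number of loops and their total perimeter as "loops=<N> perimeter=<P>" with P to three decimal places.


Straddling triangles (10 of 14):
  (v3,v0,v4) [++-] → (-0.2466, 1.08031, 0)–(-0.2466, 1.14675, 0)  len=0.0664
  (v3,v4,v2) [+-+] → (-0.2466, 1.14675, 0)–(-0.2466, 1.08031, 0.177913)  len=0.1899
  (v4,v0,v5) [-+-] → (-0.2466, 1.08031, 0)–(-0.2466, 0.118765, 0)  len=0.9615
  (v4,v5,v2) [--+] → (-0.2466, 0.118765, 2.24267)–(-0.2466, 1.08031, 0.177913)  len=2.2777
  (v5,v0,v6) [-+-] → (-0.2466, 0.118765, 0)–(-0.2466, -0.118765, 0)  len=0.2375
  (v5,v6,v2) [--+] → (-0.2466, -0.118765, 2.24267)–(-0.2466, 0.118765, 2.24267)  len=0.2375
  (v6,v0,v7) [-+-] → (-0.2466, -0.118765, 0)–(-0.2466, -1.08031, 0)  len=0.9615
  (v6,v7,v2) [--+] → (-0.2466, -1.08031, 0.177913)–(-0.2466, -0.118765, 2.24267)  len=2.2777
  (v7,v0,v8) [-++] → (-0.2466, -1.08031, 0)–(-0.2466, -1.14675, 0)  len=0.0664
  (v7,v8,v2) [-++] → (-0.2466, -1.14675, 0)–(-0.2466, -1.08031, 0.177913)  len=0.1899

Chained into 1 loop(s):
  loop 1: 10 segments, perimeter = 7.4662
Total perimeter = 7.466

loops=1 perimeter=7.466


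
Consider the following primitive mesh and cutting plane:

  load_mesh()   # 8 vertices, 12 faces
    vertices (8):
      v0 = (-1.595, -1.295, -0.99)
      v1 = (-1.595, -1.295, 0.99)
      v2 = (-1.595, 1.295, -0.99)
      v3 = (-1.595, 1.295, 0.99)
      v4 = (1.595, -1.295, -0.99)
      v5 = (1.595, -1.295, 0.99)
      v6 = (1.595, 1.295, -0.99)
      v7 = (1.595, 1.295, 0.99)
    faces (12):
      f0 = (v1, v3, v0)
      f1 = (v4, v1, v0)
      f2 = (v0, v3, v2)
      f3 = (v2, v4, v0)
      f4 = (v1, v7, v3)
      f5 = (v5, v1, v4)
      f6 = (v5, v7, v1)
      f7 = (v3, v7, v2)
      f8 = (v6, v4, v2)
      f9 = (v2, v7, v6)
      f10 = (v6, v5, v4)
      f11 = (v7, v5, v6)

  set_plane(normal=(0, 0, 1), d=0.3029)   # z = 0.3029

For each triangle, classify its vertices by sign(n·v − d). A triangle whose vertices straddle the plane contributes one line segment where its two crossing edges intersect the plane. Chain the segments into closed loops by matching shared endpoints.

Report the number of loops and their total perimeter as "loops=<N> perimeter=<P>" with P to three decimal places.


loops=1 perimeter=11.560

Straddling triangles (8 of 12):
  (v1,v3,v0) [++-] → (-1.595, 0.396218, 0.3029)–(-1.595, -1.295, 0.3029)  len=1.6912
  (v4,v1,v0) [-+-] → (-0.488006, -1.295, 0.3029)–(-1.595, -1.295, 0.3029)  len=1.1070
  (v0,v3,v2) [-+-] → (-1.595, 0.396218, 0.3029)–(-1.595, 1.295, 0.3029)  len=0.8988
  (v5,v1,v4) [++-] → (-0.488006, -1.295, 0.3029)–(1.595, -1.295, 0.3029)  len=2.0830
  (v3,v7,v2) [++-] → (0.488006, 1.295, 0.3029)–(-1.595, 1.295, 0.3029)  len=2.0830
  (v2,v7,v6) [-+-] → (0.488006, 1.295, 0.3029)–(1.595, 1.295, 0.3029)  len=1.1070
  (v6,v5,v4) [-+-] → (1.595, -0.396218, 0.3029)–(1.595, -1.295, 0.3029)  len=0.8988
  (v7,v5,v6) [++-] → (1.595, -0.396218, 0.3029)–(1.595, 1.295, 0.3029)  len=1.6912

Chained into 1 loop(s):
  loop 1: 8 segments, perimeter = 11.5600
Total perimeter = 11.560


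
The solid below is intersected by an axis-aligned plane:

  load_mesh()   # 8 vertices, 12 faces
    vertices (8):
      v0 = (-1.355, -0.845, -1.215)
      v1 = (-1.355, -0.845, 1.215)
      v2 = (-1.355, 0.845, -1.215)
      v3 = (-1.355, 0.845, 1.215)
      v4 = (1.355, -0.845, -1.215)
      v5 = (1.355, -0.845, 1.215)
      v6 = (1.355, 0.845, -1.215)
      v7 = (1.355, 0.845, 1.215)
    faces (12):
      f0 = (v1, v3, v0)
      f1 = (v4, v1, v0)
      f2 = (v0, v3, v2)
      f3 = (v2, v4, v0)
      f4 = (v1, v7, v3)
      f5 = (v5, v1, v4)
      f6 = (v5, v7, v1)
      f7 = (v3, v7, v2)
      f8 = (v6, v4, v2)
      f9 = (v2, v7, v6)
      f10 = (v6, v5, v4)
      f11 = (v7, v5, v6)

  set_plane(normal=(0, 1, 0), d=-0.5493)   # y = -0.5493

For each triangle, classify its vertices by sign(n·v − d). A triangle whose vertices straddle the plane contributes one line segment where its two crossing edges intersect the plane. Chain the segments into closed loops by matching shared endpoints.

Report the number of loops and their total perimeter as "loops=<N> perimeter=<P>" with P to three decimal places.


loops=1 perimeter=10.280

Straddling triangles (8 of 12):
  (v1,v3,v0) [-+-] → (-1.355, -0.5493, 1.215)–(-1.355, -0.5493, -0.789822)  len=2.0048
  (v0,v3,v2) [-++] → (-1.355, -0.5493, -0.789822)–(-1.355, -0.5493, -1.215)  len=0.4252
  (v2,v4,v0) [+--] → (0.88083, -0.5493, -1.215)–(-1.355, -0.5493, -1.215)  len=2.2358
  (v1,v7,v3) [-++] → (-0.88083, -0.5493, 1.215)–(-1.355, -0.5493, 1.215)  len=0.4742
  (v5,v7,v1) [-+-] → (1.355, -0.5493, 1.215)–(-0.88083, -0.5493, 1.215)  len=2.2358
  (v6,v4,v2) [+-+] → (1.355, -0.5493, -1.215)–(0.88083, -0.5493, -1.215)  len=0.4742
  (v6,v5,v4) [+--] → (1.355, -0.5493, 0.789822)–(1.355, -0.5493, -1.215)  len=2.0048
  (v7,v5,v6) [+-+] → (1.355, -0.5493, 1.215)–(1.355, -0.5493, 0.789822)  len=0.4252

Chained into 1 loop(s):
  loop 1: 8 segments, perimeter = 10.2800
Total perimeter = 10.280


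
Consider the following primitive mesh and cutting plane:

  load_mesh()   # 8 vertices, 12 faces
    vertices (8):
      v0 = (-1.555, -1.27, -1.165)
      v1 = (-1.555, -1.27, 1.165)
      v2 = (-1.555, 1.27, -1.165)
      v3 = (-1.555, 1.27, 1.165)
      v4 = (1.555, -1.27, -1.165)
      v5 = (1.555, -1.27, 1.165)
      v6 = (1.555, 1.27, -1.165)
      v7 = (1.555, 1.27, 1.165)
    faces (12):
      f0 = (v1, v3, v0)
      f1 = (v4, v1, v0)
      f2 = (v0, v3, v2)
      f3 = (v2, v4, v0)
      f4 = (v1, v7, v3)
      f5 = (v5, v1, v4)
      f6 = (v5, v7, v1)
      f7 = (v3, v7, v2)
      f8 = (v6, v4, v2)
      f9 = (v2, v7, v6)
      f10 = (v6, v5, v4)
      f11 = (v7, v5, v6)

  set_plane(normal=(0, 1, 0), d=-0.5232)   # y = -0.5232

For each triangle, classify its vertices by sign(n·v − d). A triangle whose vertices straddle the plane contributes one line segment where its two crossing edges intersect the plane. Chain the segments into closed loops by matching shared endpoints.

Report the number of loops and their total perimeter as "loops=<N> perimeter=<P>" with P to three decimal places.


Straddling triangles (8 of 12):
  (v1,v3,v0) [-+-] → (-1.555, -0.5232, 1.165)–(-1.555, -0.5232, -0.479943)  len=1.6449
  (v0,v3,v2) [-++] → (-1.555, -0.5232, -0.479943)–(-1.555, -0.5232, -1.165)  len=0.6851
  (v2,v4,v0) [+--] → (0.640611, -0.5232, -1.165)–(-1.555, -0.5232, -1.165)  len=2.1956
  (v1,v7,v3) [-++] → (-0.640611, -0.5232, 1.165)–(-1.555, -0.5232, 1.165)  len=0.9144
  (v5,v7,v1) [-+-] → (1.555, -0.5232, 1.165)–(-0.640611, -0.5232, 1.165)  len=2.1956
  (v6,v4,v2) [+-+] → (1.555, -0.5232, -1.165)–(0.640611, -0.5232, -1.165)  len=0.9144
  (v6,v5,v4) [+--] → (1.555, -0.5232, 0.479943)–(1.555, -0.5232, -1.165)  len=1.6449
  (v7,v5,v6) [+-+] → (1.555, -0.5232, 1.165)–(1.555, -0.5232, 0.479943)  len=0.6851

Chained into 1 loop(s):
  loop 1: 8 segments, perimeter = 10.8800
Total perimeter = 10.880

loops=1 perimeter=10.880


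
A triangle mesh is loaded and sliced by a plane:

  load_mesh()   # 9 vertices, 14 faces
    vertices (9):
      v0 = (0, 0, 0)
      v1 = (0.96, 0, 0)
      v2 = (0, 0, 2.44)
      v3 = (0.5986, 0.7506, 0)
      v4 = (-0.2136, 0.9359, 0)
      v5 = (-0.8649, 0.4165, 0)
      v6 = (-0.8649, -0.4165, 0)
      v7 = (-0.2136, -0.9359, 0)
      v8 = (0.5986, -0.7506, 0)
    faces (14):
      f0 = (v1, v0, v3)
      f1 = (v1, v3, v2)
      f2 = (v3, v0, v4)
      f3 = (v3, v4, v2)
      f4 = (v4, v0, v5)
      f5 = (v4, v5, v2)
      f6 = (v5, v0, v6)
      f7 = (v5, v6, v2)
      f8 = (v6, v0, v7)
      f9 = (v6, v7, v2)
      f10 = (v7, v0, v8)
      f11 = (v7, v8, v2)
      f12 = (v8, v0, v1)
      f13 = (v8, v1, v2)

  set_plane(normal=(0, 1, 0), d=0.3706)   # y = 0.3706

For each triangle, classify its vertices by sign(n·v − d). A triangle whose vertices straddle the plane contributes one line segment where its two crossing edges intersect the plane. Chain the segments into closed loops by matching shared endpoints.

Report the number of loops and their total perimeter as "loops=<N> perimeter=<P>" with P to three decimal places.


Straddling triangles (8 of 14):
  (v1,v0,v3) [--+] → (0.295552, 0.3706, 0)–(0.781563, 0.3706, 0)  len=0.4860
  (v1,v3,v2) [-+-] → (0.781563, 0.3706, 0)–(0.295552, 0.3706, 1.23528)  len=1.3274
  (v3,v0,v4) [+-+] → (0.295552, 0.3706, 0)–(-0.0845819, 0.3706, 0)  len=0.3801
  (v3,v4,v2) [++-] → (-0.0845819, 0.3706, 1.4738)–(0.295552, 0.3706, 1.23528)  len=0.4488
  (v4,v0,v5) [+-+] → (-0.0845819, 0.3706, 0)–(-0.769584, 0.3706, 0)  len=0.6850
  (v4,v5,v2) [++-] → (-0.769584, 0.3706, 0.268898)–(-0.0845819, 0.3706, 1.4738)  len=1.3860
  (v5,v0,v6) [+--] → (-0.769584, 0.3706, 0)–(-0.8649, 0.3706, 0)  len=0.0953
  (v5,v6,v2) [+--] → (-0.8649, 0.3706, 0)–(-0.769584, 0.3706, 0.268898)  len=0.2853

Chained into 1 loop(s):
  loop 1: 8 segments, perimeter = 5.0940
Total perimeter = 5.094

loops=1 perimeter=5.094


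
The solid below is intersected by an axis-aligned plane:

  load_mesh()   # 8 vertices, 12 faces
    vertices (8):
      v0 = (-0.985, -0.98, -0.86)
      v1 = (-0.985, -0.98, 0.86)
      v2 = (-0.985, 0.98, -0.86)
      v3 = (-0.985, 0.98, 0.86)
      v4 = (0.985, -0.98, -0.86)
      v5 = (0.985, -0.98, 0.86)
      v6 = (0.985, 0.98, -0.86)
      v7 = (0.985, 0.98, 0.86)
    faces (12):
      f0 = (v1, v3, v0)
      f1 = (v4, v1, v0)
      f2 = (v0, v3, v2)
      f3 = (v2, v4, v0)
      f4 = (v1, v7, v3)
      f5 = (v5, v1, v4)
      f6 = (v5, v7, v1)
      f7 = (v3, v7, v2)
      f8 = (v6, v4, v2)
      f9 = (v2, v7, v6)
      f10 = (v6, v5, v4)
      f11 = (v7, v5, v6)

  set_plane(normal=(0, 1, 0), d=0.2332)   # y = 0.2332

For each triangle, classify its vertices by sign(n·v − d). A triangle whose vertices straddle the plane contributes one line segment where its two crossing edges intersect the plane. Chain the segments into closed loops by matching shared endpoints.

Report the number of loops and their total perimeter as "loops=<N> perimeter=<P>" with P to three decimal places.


Straddling triangles (8 of 12):
  (v1,v3,v0) [-+-] → (-0.985, 0.2332, 0.86)–(-0.985, 0.2332, 0.204645)  len=0.6554
  (v0,v3,v2) [-++] → (-0.985, 0.2332, 0.204645)–(-0.985, 0.2332, -0.86)  len=1.0646
  (v2,v4,v0) [+--] → (-0.23439, 0.2332, -0.86)–(-0.985, 0.2332, -0.86)  len=0.7506
  (v1,v7,v3) [-++] → (0.23439, 0.2332, 0.86)–(-0.985, 0.2332, 0.86)  len=1.2194
  (v5,v7,v1) [-+-] → (0.985, 0.2332, 0.86)–(0.23439, 0.2332, 0.86)  len=0.7506
  (v6,v4,v2) [+-+] → (0.985, 0.2332, -0.86)–(-0.23439, 0.2332, -0.86)  len=1.2194
  (v6,v5,v4) [+--] → (0.985, 0.2332, -0.204645)–(0.985, 0.2332, -0.86)  len=0.6554
  (v7,v5,v6) [+-+] → (0.985, 0.2332, 0.86)–(0.985, 0.2332, -0.204645)  len=1.0646

Chained into 1 loop(s):
  loop 1: 8 segments, perimeter = 7.3800
Total perimeter = 7.380

loops=1 perimeter=7.380


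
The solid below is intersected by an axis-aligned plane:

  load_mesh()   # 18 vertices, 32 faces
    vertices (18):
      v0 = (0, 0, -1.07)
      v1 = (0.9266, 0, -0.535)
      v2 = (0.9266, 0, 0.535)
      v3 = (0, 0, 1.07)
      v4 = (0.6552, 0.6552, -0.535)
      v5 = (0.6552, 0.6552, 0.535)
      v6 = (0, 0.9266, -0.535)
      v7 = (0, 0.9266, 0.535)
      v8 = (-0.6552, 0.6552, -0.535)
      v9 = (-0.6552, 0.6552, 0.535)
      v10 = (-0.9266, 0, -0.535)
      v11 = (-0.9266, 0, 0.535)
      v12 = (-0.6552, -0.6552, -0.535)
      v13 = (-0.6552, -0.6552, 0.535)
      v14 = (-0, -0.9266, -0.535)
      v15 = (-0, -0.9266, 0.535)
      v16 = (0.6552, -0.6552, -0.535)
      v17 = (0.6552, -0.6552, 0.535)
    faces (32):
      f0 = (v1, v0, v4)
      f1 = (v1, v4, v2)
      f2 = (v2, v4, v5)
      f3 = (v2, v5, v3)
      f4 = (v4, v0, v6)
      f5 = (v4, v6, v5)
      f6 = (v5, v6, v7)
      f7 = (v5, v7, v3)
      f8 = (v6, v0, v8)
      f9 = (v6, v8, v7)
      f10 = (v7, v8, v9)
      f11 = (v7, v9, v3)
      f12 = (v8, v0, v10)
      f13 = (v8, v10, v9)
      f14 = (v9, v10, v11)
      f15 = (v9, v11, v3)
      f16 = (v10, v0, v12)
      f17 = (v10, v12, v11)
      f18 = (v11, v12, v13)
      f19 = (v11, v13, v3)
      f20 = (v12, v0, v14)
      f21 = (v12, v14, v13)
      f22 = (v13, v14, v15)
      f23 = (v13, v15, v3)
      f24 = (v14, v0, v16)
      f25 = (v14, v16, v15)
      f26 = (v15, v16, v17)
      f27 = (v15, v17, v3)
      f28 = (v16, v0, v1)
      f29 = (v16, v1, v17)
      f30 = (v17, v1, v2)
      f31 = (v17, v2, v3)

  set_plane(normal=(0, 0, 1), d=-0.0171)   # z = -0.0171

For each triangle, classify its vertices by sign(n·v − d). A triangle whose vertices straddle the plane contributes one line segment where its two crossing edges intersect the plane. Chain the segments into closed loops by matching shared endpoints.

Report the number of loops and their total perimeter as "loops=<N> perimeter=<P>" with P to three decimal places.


loops=1 perimeter=5.673

Straddling triangles (16 of 32):
  (v1,v4,v2) [--+] → (0.786563, 0.338071, -0.0171)–(0.9266, 0, -0.0171)  len=0.3659
  (v2,v4,v5) [+-+] → (0.786563, 0.338071, -0.0171)–(0.6552, 0.6552, -0.0171)  len=0.3433
  (v4,v6,v5) [--+] → (0.317129, 0.795237, -0.0171)–(0.6552, 0.6552, -0.0171)  len=0.3659
  (v5,v6,v7) [+-+] → (0.317129, 0.795237, -0.0171)–(0, 0.9266, -0.0171)  len=0.3433
  (v6,v8,v7) [--+] → (-0.338071, 0.786563, -0.0171)–(0, 0.9266, -0.0171)  len=0.3659
  (v7,v8,v9) [+-+] → (-0.338071, 0.786563, -0.0171)–(-0.6552, 0.6552, -0.0171)  len=0.3433
  (v8,v10,v9) [--+] → (-0.795237, 0.317129, -0.0171)–(-0.6552, 0.6552, -0.0171)  len=0.3659
  (v9,v10,v11) [+-+] → (-0.795237, 0.317129, -0.0171)–(-0.9266, 0, -0.0171)  len=0.3433
  (v10,v12,v11) [--+] → (-0.786563, -0.338071, -0.0171)–(-0.9266, 0, -0.0171)  len=0.3659
  (v11,v12,v13) [+-+] → (-0.786563, -0.338071, -0.0171)–(-0.6552, -0.6552, -0.0171)  len=0.3433
  (v12,v14,v13) [--+] → (-0.317129, -0.795237, -0.0171)–(-0.6552, -0.6552, -0.0171)  len=0.3659
  (v13,v14,v15) [+-+] → (-0.317129, -0.795237, -0.0171)–(0, -0.9266, -0.0171)  len=0.3433
  (v14,v16,v15) [--+] → (0.338071, -0.786563, -0.0171)–(0, -0.9266, -0.0171)  len=0.3659
  (v15,v16,v17) [+-+] → (0.338071, -0.786563, -0.0171)–(0.6552, -0.6552, -0.0171)  len=0.3433
  (v16,v1,v17) [--+] → (0.795237, -0.317129, -0.0171)–(0.6552, -0.6552, -0.0171)  len=0.3659
  (v17,v1,v2) [+-+] → (0.795237, -0.317129, -0.0171)–(0.9266, 0, -0.0171)  len=0.3433

Chained into 1 loop(s):
  loop 1: 16 segments, perimeter = 5.6735
Total perimeter = 5.673


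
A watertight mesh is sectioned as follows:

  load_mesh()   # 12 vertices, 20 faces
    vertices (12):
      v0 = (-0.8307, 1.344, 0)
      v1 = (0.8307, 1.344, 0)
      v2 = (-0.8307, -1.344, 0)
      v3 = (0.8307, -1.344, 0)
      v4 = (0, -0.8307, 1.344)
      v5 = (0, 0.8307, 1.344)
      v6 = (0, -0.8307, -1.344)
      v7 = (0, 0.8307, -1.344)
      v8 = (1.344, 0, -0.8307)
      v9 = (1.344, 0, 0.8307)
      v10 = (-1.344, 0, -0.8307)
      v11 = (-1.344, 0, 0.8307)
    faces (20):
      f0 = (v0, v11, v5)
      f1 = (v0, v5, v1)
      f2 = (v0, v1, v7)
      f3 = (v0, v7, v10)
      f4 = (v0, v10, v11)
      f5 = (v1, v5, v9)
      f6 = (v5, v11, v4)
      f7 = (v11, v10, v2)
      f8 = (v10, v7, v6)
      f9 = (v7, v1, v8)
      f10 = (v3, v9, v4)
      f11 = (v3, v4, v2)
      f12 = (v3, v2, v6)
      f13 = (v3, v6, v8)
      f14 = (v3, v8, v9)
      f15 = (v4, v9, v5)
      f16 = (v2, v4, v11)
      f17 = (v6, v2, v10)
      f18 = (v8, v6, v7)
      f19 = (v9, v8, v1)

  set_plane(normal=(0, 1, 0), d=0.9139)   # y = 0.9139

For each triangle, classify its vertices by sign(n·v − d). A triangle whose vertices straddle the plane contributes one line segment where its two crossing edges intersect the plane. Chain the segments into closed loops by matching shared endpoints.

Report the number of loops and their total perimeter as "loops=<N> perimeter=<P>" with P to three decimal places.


Straddling triangles (8 of 20):
  (v0,v11,v5) [+--] → (-0.994964, 0.9139, 0.265836)–(-0.134647, 0.9139, 1.12615)  len=1.2167
  (v0,v5,v1) [+-+] → (-0.134647, 0.9139, 1.12615)–(0.134647, 0.9139, 1.12615)  len=0.2693
  (v0,v1,v7) [++-] → (0.134647, 0.9139, -1.12615)–(-0.134647, 0.9139, -1.12615)  len=0.2693
  (v0,v7,v10) [+--] → (-0.134647, 0.9139, -1.12615)–(-0.994964, 0.9139, -0.265836)  len=1.2167
  (v0,v10,v11) [+--] → (-0.994964, 0.9139, -0.265836)–(-0.994964, 0.9139, 0.265836)  len=0.5317
  (v1,v5,v9) [+--] → (0.134647, 0.9139, 1.12615)–(0.994964, 0.9139, 0.265836)  len=1.2167
  (v7,v1,v8) [-+-] → (0.134647, 0.9139, -1.12615)–(0.994964, 0.9139, -0.265836)  len=1.2167
  (v9,v8,v1) [--+] → (0.994964, 0.9139, -0.265836)–(0.994964, 0.9139, 0.265836)  len=0.5317

Chained into 1 loop(s):
  loop 1: 8 segments, perimeter = 6.4686
Total perimeter = 6.469

loops=1 perimeter=6.469


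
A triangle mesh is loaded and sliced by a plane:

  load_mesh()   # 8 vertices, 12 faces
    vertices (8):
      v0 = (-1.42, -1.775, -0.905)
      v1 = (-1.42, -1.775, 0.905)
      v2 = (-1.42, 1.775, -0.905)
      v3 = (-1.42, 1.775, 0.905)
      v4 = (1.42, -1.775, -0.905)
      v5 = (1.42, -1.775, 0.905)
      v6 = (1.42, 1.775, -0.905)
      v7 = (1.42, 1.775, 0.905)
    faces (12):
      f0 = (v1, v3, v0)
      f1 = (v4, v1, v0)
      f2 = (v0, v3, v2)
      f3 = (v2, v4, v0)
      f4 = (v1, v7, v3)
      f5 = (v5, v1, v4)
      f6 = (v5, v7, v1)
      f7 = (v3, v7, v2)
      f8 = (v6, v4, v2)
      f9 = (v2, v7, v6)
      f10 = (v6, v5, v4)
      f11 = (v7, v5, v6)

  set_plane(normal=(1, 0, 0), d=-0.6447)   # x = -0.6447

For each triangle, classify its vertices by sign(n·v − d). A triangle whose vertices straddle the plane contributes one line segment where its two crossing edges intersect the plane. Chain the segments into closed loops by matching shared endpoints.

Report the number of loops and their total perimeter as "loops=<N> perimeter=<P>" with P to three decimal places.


loops=1 perimeter=10.720

Straddling triangles (8 of 12):
  (v4,v1,v0) [+--] → (-0.6447, -1.775, 0.410883)–(-0.6447, -1.775, -0.905)  len=1.3159
  (v2,v4,v0) [-+-] → (-0.6447, 0.805875, -0.905)–(-0.6447, -1.775, -0.905)  len=2.5809
  (v1,v7,v3) [-+-] → (-0.6447, -0.805875, 0.905)–(-0.6447, 1.775, 0.905)  len=2.5809
  (v5,v1,v4) [+-+] → (-0.6447, -1.775, 0.905)–(-0.6447, -1.775, 0.410883)  len=0.4941
  (v5,v7,v1) [++-] → (-0.6447, -0.805875, 0.905)–(-0.6447, -1.775, 0.905)  len=0.9691
  (v3,v7,v2) [-+-] → (-0.6447, 1.775, 0.905)–(-0.6447, 1.775, -0.410883)  len=1.3159
  (v6,v4,v2) [++-] → (-0.6447, 0.805875, -0.905)–(-0.6447, 1.775, -0.905)  len=0.9691
  (v2,v7,v6) [-++] → (-0.6447, 1.775, -0.410883)–(-0.6447, 1.775, -0.905)  len=0.4941

Chained into 1 loop(s):
  loop 1: 8 segments, perimeter = 10.7200
Total perimeter = 10.720


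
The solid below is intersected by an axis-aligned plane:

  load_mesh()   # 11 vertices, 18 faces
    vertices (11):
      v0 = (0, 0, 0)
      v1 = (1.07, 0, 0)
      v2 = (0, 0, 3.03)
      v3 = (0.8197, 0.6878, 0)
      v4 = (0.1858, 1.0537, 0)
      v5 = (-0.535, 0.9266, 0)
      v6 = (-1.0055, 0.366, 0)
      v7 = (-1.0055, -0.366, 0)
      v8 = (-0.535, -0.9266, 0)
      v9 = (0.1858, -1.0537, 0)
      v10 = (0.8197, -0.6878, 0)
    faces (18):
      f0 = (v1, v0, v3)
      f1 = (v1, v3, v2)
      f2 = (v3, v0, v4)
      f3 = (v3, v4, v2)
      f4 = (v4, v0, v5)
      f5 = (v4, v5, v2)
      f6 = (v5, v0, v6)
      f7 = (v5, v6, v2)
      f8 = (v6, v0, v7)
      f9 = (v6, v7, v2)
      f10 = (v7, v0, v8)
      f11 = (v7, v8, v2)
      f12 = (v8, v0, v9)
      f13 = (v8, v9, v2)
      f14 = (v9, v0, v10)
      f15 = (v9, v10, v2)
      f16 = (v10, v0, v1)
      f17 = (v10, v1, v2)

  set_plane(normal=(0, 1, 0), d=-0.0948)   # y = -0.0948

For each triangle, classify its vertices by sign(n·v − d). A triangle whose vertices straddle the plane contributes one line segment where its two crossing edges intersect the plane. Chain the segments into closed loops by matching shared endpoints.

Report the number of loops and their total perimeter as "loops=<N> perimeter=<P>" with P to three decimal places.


Straddling triangles (10 of 18):
  (v6,v0,v7) [++-] → (-0.260441, -0.0948, 0)–(-1.0055, -0.0948, 0)  len=0.7451
  (v6,v7,v2) [+-+] → (-1.0055, -0.0948, 0)–(-0.260441, -0.0948, 2.24518)  len=2.3656
  (v7,v0,v8) [-+-] → (-0.260441, -0.0948, 0)–(-0.0547356, -0.0948, 0)  len=0.2057
  (v7,v8,v2) [--+] → (-0.0547356, -0.0948, 2.72)–(-0.260441, -0.0948, 2.24518)  len=0.5175
  (v8,v0,v9) [-+-] → (-0.0547356, -0.0948, 0)–(0.0167162, -0.0948, 0)  len=0.0715
  (v8,v9,v2) [--+] → (0.0167162, -0.0948, 2.75739)–(-0.0547356, -0.0948, 2.72)  len=0.0806
  (v9,v0,v10) [-+-] → (0.0167162, -0.0948, 0)–(0.11298, -0.0948, 0)  len=0.0963
  (v9,v10,v2) [--+] → (0.11298, -0.0948, 2.61237)–(0.0167162, -0.0948, 2.75739)  len=0.1741
  (v10,v0,v1) [-++] → (0.11298, -0.0948, 0)–(1.0355, -0.0948, 0)  len=0.9225
  (v10,v1,v2) [-++] → (1.0355, -0.0948, 0)–(0.11298, -0.0948, 2.61237)  len=2.7705

Chained into 1 loop(s):
  loop 1: 10 segments, perimeter = 7.9492
Total perimeter = 7.949

loops=1 perimeter=7.949


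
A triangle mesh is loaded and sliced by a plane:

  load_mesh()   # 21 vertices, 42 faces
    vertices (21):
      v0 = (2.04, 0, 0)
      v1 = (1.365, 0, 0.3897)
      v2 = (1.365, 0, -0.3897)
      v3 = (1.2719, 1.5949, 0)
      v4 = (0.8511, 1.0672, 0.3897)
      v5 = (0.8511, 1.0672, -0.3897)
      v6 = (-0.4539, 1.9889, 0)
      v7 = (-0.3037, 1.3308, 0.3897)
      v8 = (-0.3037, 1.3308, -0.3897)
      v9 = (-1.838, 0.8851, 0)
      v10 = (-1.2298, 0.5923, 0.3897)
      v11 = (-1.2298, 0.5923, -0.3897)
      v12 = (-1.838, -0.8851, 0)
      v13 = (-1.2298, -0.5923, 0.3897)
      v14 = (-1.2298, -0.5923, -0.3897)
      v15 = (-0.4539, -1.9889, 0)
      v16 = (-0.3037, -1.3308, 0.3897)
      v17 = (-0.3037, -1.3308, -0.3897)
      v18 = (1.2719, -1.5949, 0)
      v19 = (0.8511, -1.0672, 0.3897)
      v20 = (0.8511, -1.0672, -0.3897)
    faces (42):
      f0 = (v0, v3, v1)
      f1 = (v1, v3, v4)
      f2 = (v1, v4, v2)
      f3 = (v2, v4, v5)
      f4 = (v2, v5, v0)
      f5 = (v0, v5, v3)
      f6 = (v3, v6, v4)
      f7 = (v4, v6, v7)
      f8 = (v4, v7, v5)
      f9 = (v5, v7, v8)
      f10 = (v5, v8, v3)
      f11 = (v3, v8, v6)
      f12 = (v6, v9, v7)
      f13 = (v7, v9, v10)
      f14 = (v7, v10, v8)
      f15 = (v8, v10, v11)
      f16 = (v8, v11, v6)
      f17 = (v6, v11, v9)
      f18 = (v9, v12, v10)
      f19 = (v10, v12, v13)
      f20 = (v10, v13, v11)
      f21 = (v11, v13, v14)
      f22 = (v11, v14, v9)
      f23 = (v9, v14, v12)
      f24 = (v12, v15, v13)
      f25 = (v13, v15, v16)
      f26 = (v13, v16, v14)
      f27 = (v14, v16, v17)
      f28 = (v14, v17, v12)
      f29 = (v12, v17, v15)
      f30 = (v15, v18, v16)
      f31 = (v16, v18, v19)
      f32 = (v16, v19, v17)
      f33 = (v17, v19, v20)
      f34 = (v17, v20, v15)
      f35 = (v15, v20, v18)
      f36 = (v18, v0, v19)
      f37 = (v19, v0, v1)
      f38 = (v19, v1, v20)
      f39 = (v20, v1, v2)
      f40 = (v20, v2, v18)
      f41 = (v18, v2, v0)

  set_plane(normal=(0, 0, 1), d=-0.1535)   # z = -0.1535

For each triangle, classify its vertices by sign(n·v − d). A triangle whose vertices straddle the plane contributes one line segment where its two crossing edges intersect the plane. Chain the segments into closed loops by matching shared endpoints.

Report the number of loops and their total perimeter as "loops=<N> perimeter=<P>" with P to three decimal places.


loops=2 perimeter=19.068

Straddling triangles (28 of 42):
  (v1,v4,v2) [++-] → (1.20926, 0.323419, -0.1535)–(1.365, 0, -0.1535)  len=0.3590
  (v2,v4,v5) [-+-] → (1.20926, 0.323419, -0.1535)–(0.8511, 1.0672, -0.1535)  len=0.8255
  (v2,v5,v0) [--+] → (1.5717, 0.420362, -0.1535)–(1.77412, 0, -0.1535)  len=0.4666
  (v0,v5,v3) [+-+] → (1.5717, 0.420362, -0.1535)–(1.10615, 1.38704, -0.1535)  len=1.0729
  (v4,v7,v5) [++-] → (0.501134, 1.14708, -0.1535)–(0.8511, 1.0672, -0.1535)  len=0.3590
  (v5,v7,v8) [-+-] → (0.501134, 1.14708, -0.1535)–(-0.3037, 1.3308, -0.1535)  len=0.8255
  (v5,v8,v3) [--+] → (0.651283, 1.49087, -0.1535)–(1.10615, 1.38704, -0.1535)  len=0.4666
  (v3,v8,v6) [+-+] → (0.651283, 1.49087, -0.1535)–(-0.394737, 1.72968, -0.1535)  len=1.0729
  (v7,v10,v8) [++-] → (-0.584358, 1.10699, -0.1535)–(-0.3037, 1.3308, -0.1535)  len=0.3590
  (v8,v10,v11) [-+-] → (-0.584358, 1.10699, -0.1535)–(-1.2298, 0.5923, -0.1535)  len=0.8255
  (v8,v11,v6) [--+] → (-0.759521, 1.43879, -0.1535)–(-0.394737, 1.72968, -0.1535)  len=0.4666
  (v6,v11,v9) [+-+] → (-0.759521, 1.43879, -0.1535)–(-1.59843, 0.769768, -0.1535)  len=1.0730
  (v10,v13,v11) [++-] → (-1.2298, 0.233303, -0.1535)–(-1.2298, 0.5923, -0.1535)  len=0.3590
  (v11,v13,v14) [-+-] → (-1.2298, 0.233303, -0.1535)–(-1.2298, -0.5923, -0.1535)  len=0.8256
  (v11,v14,v9) [--+] → (-1.59843, 0.303163, -0.1535)–(-1.59843, 0.769768, -0.1535)  len=0.4666
  (v9,v14,v12) [+-+] → (-1.59843, 0.303163, -0.1535)–(-1.59843, -0.769768, -0.1535)  len=1.0729
  (v13,v16,v14) [++-] → (-0.949142, -0.816105, -0.1535)–(-1.2298, -0.5923, -0.1535)  len=0.3590
  (v14,v16,v17) [-+-] → (-0.949142, -0.816105, -0.1535)–(-0.3037, -1.3308, -0.1535)  len=0.8255
  (v14,v17,v12) [--+] → (-1.23365, -1.06066, -0.1535)–(-1.59843, -0.769768, -0.1535)  len=0.4666
  (v12,v17,v15) [+-+] → (-1.23365, -1.06066, -0.1535)–(-0.394737, -1.72968, -0.1535)  len=1.0730
  (v16,v19,v17) [++-] → (0.0462663, -1.25092, -0.1535)–(-0.3037, -1.3308, -0.1535)  len=0.3590
  (v17,v19,v20) [-+-] → (0.0462663, -1.25092, -0.1535)–(0.8511, -1.0672, -0.1535)  len=0.8255
  (v17,v20,v15) [--+] → (0.06013, -1.62585, -0.1535)–(-0.394737, -1.72968, -0.1535)  len=0.4666
  (v15,v20,v18) [+-+] → (0.06013, -1.62585, -0.1535)–(1.10615, -1.38704, -0.1535)  len=1.0729
  (v19,v1,v20) [++-] → (1.00684, -0.743781, -0.1535)–(0.8511, -1.0672, -0.1535)  len=0.3590
  (v20,v1,v2) [-+-] → (1.00684, -0.743781, -0.1535)–(1.365, 0, -0.1535)  len=0.8255
  (v20,v2,v18) [--+] → (1.30857, -0.96668, -0.1535)–(1.10615, -1.38704, -0.1535)  len=0.4666
  (v18,v2,v0) [+-+] → (1.30857, -0.96668, -0.1535)–(1.77412, 0, -0.1535)  len=1.0729

Chained into 2 loop(s):
  loop 1: 14 segments, perimeter = 8.2916
  loop 2: 14 segments, perimeter = 10.7767
Total perimeter = 19.068


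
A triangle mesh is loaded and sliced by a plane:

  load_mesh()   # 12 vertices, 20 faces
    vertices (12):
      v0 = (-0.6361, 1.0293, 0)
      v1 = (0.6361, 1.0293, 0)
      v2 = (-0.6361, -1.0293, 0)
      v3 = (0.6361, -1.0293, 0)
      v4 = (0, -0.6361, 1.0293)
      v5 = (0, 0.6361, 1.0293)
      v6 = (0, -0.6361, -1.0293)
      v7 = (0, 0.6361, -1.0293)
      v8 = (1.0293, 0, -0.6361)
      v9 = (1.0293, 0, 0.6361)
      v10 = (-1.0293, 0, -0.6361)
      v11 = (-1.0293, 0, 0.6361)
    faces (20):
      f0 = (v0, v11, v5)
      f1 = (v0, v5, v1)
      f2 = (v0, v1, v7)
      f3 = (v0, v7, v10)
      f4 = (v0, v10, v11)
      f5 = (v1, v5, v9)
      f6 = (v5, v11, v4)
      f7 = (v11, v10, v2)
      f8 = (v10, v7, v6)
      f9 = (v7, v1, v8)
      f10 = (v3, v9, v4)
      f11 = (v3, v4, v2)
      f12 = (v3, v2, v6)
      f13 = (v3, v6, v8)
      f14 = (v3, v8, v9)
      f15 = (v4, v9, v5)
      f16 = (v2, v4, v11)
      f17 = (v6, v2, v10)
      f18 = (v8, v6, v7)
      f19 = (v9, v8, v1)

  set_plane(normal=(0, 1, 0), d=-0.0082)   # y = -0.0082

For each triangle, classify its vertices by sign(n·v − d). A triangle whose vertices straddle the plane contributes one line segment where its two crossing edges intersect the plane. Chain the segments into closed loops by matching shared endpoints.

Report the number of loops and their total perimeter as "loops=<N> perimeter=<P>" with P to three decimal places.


Straddling triangles (10 of 20):
  (v5,v11,v4) [++-] → (-1.01603, -0.0082, 0.641169)–(0, -0.0082, 1.0293)  len=1.0876
  (v11,v10,v2) [++-] → (-1.02617, -0.0082, -0.631032)–(-1.02617, -0.0082, 0.631032)  len=1.2621
  (v10,v7,v6) [++-] → (0, -0.0082, -1.0293)–(-1.01603, -0.0082, -0.641169)  len=1.0876
  (v3,v9,v4) [-+-] → (1.02617, -0.0082, 0.631032)–(1.01603, -0.0082, 0.641169)  len=0.0143
  (v3,v6,v8) [--+] → (1.01603, -0.0082, -0.641169)–(1.02617, -0.0082, -0.631032)  len=0.0143
  (v3,v8,v9) [-++] → (1.02617, -0.0082, -0.631032)–(1.02617, -0.0082, 0.631032)  len=1.2621
  (v4,v9,v5) [-++] → (1.01603, -0.0082, 0.641169)–(0, -0.0082, 1.0293)  len=1.0876
  (v2,v4,v11) [--+] → (-1.01603, -0.0082, 0.641169)–(-1.02617, -0.0082, 0.631032)  len=0.0143
  (v6,v2,v10) [--+] → (-1.02617, -0.0082, -0.631032)–(-1.01603, -0.0082, -0.641169)  len=0.0143
  (v8,v6,v7) [+-+] → (1.01603, -0.0082, -0.641169)–(0, -0.0082, -1.0293)  len=1.0876

Chained into 1 loop(s):
  loop 1: 10 segments, perimeter = 6.9320
Total perimeter = 6.932

loops=1 perimeter=6.932


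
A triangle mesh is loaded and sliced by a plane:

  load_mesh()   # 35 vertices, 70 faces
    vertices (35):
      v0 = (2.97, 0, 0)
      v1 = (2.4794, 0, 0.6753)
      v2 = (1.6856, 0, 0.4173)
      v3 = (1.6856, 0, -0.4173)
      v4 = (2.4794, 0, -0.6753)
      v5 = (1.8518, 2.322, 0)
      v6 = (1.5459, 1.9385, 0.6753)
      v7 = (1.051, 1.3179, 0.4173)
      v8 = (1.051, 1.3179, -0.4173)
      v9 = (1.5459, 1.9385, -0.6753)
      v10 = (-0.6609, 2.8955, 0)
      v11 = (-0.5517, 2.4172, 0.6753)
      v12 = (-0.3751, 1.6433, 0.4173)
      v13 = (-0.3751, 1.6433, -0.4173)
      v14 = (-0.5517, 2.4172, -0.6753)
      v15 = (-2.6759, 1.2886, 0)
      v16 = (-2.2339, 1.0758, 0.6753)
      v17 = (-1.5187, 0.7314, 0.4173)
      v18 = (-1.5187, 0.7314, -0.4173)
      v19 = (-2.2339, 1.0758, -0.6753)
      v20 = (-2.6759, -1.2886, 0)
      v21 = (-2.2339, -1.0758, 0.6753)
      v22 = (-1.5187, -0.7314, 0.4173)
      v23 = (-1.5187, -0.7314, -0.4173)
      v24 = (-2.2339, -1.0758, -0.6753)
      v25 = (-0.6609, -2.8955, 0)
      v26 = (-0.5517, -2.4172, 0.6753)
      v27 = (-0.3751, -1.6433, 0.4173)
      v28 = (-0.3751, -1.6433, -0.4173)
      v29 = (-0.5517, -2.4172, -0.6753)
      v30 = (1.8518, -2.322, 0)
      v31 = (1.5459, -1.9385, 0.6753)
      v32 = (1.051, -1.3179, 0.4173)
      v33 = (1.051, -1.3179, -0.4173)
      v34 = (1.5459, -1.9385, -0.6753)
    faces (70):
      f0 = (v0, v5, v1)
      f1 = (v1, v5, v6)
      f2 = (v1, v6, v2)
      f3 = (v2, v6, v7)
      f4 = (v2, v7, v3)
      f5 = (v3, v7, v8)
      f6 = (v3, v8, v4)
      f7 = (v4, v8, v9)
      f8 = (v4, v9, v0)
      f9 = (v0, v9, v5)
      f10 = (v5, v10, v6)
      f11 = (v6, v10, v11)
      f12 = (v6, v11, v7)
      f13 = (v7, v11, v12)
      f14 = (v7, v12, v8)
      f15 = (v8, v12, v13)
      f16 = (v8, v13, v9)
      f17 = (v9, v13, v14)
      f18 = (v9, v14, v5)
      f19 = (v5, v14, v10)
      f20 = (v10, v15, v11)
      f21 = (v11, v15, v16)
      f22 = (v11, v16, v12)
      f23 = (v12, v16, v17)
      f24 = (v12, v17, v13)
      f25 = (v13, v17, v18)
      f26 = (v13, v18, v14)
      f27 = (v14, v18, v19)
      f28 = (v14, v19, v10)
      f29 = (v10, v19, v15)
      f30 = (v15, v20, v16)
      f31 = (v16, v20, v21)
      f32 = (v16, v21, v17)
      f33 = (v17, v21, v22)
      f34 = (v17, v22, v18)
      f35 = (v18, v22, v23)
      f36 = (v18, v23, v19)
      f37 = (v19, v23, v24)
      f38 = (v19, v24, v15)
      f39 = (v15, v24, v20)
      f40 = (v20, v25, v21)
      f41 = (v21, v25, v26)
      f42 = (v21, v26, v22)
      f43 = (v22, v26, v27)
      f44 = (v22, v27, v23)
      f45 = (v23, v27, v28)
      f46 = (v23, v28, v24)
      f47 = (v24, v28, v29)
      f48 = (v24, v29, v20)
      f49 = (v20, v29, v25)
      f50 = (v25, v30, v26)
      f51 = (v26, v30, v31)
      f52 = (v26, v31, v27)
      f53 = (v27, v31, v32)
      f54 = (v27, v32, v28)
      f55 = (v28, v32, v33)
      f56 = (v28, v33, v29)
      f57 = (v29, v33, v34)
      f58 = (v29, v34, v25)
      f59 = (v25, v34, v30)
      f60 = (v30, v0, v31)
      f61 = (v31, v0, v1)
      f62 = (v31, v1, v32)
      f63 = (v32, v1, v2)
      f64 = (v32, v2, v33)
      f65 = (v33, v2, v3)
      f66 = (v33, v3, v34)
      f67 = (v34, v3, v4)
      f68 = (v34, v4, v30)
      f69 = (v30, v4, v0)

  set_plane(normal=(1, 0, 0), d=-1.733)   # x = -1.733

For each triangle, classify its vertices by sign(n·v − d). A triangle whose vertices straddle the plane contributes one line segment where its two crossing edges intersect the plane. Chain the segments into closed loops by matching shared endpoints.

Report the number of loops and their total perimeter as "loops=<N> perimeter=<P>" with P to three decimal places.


loops=1 perimeter=9.524

Straddling triangles (18 of 70):
  (v10,v15,v11) [+-+] → (-1.733, 2.04053, 0)–(-1.733, 1.78957, 0.299755)  len=0.3909
  (v11,v15,v16) [+--] → (-1.733, 1.78957, 0.299755)–(-1.733, 1.47522, 0.6753)  len=0.4897
  (v11,v16,v12) [+-+] → (-1.733, 1.47522, 0.6753)–(-1.733, 1.22873, 0.605775)  len=0.2561
  (v12,v16,v17) [+-+] → (-1.733, 1.22873, 0.605775)–(-1.733, 0.834595, 0.494606)  len=0.4095
  (v14,v18,v19) [++-] → (-1.733, 0.834595, -0.494606)–(-1.733, 1.47522, -0.6753)  len=0.6656
  (v14,v19,v10) [+-+] → (-1.733, 1.47522, -0.6753)–(-1.733, 1.65526, -0.46026)  len=0.2805
  (v10,v19,v15) [+--] → (-1.733, 1.65526, -0.46026)–(-1.733, 2.04053, 0)  len=0.6002
  (v16,v21,v17) [--+] → (-1.733, 0.189897, 0.494606)–(-1.733, 0.834595, 0.494606)  len=0.6447
  (v17,v21,v22) [+-+] → (-1.733, 0.189897, 0.494606)–(-1.733, -0.834595, 0.494606)  len=1.0245
  (v18,v23,v19) [++-] → (-1.733, -0.189897, -0.494606)–(-1.733, 0.834595, -0.494606)  len=1.0245
  (v19,v23,v24) [-+-] → (-1.733, -0.189897, -0.494606)–(-1.733, -0.834595, -0.494606)  len=0.6447
  (v20,v25,v21) [-+-] → (-1.733, -2.04053, 0)–(-1.733, -1.65526, 0.46026)  len=0.6002
  (v21,v25,v26) [-++] → (-1.733, -1.65526, 0.46026)–(-1.733, -1.47522, 0.6753)  len=0.2805
  (v21,v26,v22) [-++] → (-1.733, -1.47522, 0.6753)–(-1.733, -0.834595, 0.494606)  len=0.6656
  (v23,v28,v24) [++-] → (-1.733, -1.22873, -0.605775)–(-1.733, -0.834595, -0.494606)  len=0.4095
  (v24,v28,v29) [-++] → (-1.733, -1.22873, -0.605775)–(-1.733, -1.47522, -0.6753)  len=0.2561
  (v24,v29,v20) [-+-] → (-1.733, -1.47522, -0.6753)–(-1.733, -1.78957, -0.299755)  len=0.4897
  (v20,v29,v25) [-++] → (-1.733, -1.78957, -0.299755)–(-1.733, -2.04053, 0)  len=0.3909

Chained into 1 loop(s):
  loop 1: 18 segments, perimeter = 9.5236
Total perimeter = 9.524
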